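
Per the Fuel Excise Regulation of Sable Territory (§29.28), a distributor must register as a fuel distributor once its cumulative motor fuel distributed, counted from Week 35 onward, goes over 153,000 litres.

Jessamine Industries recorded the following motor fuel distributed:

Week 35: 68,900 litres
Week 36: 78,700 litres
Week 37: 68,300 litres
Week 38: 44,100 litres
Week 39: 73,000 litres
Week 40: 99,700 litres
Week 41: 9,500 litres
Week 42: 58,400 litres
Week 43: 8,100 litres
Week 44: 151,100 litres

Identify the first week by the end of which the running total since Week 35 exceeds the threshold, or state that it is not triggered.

Week 37

Through Week 35: 68,900 litres
Through Week 36: 147,600 litres
Through Week 37: 215,900 litres ← exceeds threshold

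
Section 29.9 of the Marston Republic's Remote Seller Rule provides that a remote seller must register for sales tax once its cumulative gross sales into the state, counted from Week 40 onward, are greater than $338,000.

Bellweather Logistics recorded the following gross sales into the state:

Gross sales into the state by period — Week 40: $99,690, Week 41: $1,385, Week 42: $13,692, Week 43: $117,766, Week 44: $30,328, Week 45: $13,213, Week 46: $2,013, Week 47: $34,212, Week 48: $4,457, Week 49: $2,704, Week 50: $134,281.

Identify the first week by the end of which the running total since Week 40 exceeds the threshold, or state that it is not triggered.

Through Week 40: $99,690
Through Week 41: $101,075
Through Week 42: $114,767
Through Week 43: $232,533
Through Week 44: $262,861
Through Week 45: $276,074
Through Week 46: $278,087
Through Week 47: $312,299
Through Week 48: $316,756
Through Week 49: $319,460
Through Week 50: $453,741 ← exceeds threshold

Week 50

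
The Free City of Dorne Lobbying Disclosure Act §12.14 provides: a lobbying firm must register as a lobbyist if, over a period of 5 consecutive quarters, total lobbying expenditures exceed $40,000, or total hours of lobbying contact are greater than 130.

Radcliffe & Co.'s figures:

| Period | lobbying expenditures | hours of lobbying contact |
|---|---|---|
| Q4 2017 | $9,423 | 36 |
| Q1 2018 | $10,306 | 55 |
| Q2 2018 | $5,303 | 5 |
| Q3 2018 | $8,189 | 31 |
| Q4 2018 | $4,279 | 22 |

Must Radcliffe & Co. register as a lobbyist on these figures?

Yes

Total lobbying expenditures: $9,423 + $10,306 + $5,303 + $8,189 + $4,279 = $37,500 (≤ $40,000).
Total hours of lobbying contact: 36 + 55 + 5 + 31 + 22 = 149 (> 130).
The test is 'or': at least one threshold is exceeded.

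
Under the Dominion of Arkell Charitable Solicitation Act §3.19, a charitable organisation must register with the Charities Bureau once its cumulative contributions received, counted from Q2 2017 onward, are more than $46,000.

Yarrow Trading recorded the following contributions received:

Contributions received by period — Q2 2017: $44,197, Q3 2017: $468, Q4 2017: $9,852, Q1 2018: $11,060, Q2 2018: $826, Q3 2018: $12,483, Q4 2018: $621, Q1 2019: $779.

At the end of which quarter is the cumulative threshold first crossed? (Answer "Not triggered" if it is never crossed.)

Through Q2 2017: $44,197
Through Q3 2017: $44,665
Through Q4 2017: $54,517 ← exceeds threshold

Q4 2017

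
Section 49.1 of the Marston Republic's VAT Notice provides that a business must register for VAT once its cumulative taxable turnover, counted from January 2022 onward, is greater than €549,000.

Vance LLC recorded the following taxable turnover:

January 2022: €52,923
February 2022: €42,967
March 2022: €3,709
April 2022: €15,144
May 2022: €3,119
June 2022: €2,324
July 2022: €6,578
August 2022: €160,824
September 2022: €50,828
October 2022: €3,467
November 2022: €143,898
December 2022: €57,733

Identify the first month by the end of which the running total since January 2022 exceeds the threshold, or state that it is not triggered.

Not triggered

Through January 2022: €52,923
Through February 2022: €95,890
Through March 2022: €99,599
Through April 2022: €114,743
Through May 2022: €117,862
Through June 2022: €120,186
Through July 2022: €126,764
Through August 2022: €287,588
Through September 2022: €338,416
Through October 2022: €341,883
Through November 2022: €485,781
Through December 2022: €543,514
Final cumulative total €543,514 ≤ €549,000; the threshold is never exceeded.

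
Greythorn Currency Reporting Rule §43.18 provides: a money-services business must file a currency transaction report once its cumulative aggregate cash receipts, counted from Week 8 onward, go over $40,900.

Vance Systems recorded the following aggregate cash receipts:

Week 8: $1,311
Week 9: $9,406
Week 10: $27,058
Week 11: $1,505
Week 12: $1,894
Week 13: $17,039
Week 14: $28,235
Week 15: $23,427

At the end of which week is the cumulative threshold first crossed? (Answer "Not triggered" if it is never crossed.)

Through Week 8: $1,311
Through Week 9: $10,717
Through Week 10: $37,775
Through Week 11: $39,280
Through Week 12: $41,174 ← exceeds threshold

Week 12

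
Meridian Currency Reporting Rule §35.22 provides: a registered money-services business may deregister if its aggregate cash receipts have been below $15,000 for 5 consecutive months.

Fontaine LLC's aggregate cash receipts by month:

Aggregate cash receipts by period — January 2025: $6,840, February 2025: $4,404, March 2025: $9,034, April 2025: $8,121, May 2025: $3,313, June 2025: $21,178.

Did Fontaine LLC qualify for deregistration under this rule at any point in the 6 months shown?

Months below $15,000: January 2025, February 2025, March 2025, April 2025, May 2025.
Longest run of consecutive months below the threshold: 5.
5 ≥ 5, so Fontaine LLC became eligible.

Yes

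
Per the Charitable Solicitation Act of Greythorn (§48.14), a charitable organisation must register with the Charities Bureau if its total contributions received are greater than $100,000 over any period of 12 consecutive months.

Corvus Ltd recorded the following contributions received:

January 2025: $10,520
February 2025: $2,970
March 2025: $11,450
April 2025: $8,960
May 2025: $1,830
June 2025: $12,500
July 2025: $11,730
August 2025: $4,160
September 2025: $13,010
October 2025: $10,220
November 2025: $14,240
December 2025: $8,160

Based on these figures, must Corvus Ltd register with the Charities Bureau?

Total contributions received: $10,520 + $2,970 + $11,450 + $8,960 + $1,830 + $12,500 + $11,730 + $4,160 + $13,010 + $10,220 + $14,240 + $8,160 = $109,750.
$109,750 > $100,000, so the threshold is exceeded.

Yes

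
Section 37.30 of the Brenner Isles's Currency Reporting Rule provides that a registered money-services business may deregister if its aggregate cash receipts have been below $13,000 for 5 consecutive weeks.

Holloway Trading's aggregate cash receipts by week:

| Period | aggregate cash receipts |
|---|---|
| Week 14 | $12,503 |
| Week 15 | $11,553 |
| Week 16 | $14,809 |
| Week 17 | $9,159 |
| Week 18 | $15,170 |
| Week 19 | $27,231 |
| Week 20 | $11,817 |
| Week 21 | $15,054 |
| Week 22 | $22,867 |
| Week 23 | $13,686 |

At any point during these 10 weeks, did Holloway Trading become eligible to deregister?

No

Weeks below $13,000: Week 14, Week 15, Week 17, Week 20.
Longest run of consecutive weeks below the threshold: 2.
2 < 5, so Holloway Trading never became eligible.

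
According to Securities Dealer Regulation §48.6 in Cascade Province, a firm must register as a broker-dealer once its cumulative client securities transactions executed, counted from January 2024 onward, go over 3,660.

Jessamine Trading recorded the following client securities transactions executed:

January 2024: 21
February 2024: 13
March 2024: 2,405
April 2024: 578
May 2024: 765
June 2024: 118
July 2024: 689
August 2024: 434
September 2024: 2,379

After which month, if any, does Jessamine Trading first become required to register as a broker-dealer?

May 2024

Through January 2024: 21
Through February 2024: 34
Through March 2024: 2,439
Through April 2024: 3,017
Through May 2024: 3,782 ← exceeds threshold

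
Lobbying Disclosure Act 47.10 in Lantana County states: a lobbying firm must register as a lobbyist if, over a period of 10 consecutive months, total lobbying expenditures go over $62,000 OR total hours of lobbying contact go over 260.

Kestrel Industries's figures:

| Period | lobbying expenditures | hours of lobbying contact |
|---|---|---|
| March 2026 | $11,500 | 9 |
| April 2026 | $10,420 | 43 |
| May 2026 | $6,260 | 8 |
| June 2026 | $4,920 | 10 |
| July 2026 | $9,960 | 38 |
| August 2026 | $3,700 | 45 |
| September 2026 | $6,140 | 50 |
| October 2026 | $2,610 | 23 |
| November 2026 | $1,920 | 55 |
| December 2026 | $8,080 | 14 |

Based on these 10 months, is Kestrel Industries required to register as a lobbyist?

Yes

Total lobbying expenditures: $11,500 + $10,420 + $6,260 + $4,920 + $9,960 + $3,700 + $6,140 + $2,610 + $1,920 + $8,080 = $65,510 (> $62,000).
Total hours of lobbying contact: 9 + 43 + 8 + 10 + 38 + 45 + 50 + 23 + 55 + 14 = 295 (> 260).
The test is 'or': at least one threshold is exceeded.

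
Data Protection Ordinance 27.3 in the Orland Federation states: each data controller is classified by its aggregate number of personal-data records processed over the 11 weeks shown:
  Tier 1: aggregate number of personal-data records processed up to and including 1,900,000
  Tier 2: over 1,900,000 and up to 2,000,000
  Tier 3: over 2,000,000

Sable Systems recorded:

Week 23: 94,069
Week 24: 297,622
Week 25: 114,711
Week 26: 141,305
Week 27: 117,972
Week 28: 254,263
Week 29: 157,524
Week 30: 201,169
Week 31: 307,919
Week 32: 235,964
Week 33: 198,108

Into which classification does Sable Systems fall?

Aggregate number of personal-data records processed: 94,069 + 297,622 + 114,711 + 141,305 + 117,972 + 254,263 + 157,524 + 201,169 + 307,919 + 235,964 + 198,108 = 2,120,626.
2,120,626 > 2,000,000, so Tier 3 applies.

Tier 3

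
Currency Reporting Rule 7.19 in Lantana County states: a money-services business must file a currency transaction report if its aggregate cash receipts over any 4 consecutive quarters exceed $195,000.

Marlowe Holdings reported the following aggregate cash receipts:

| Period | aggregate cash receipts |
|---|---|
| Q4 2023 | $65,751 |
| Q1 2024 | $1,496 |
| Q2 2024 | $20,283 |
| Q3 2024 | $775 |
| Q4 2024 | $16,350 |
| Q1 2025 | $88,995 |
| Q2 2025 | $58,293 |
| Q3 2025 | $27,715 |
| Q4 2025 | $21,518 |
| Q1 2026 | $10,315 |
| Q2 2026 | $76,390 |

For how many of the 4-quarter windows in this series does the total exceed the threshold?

1

Q4 2023–Q3 2024: $65,751 + $1,496 + $20,283 + $775 = $88,305 (under)
Q1 2024–Q4 2024: $1,496 + $20,283 + $775 + $16,350 = $38,904 (under)
Q2 2024–Q1 2025: $20,283 + $775 + $16,350 + $88,995 = $126,403 (under)
Q3 2024–Q2 2025: $775 + $16,350 + $88,995 + $58,293 = $164,413 (under)
Q4 2024–Q3 2025: $16,350 + $88,995 + $58,293 + $27,715 = $191,353 (under)
Q1 2025–Q4 2025: $88,995 + $58,293 + $27,715 + $21,518 = $196,521 (over)
Q2 2025–Q1 2026: $58,293 + $27,715 + $21,518 + $10,315 = $117,841 (under)
Q3 2025–Q2 2026: $27,715 + $21,518 + $10,315 + $76,390 = $135,938 (under)
1 window exceeds the threshold.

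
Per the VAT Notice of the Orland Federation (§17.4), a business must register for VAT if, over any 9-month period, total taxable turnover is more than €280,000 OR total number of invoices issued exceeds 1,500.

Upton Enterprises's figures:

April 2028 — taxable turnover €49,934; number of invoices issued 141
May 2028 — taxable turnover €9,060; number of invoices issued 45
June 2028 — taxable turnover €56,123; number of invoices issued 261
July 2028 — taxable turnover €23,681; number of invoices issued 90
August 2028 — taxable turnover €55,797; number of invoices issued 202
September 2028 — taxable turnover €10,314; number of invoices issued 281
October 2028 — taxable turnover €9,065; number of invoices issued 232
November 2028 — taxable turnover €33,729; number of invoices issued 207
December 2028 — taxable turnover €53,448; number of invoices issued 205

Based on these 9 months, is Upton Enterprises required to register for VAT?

Total taxable turnover: €49,934 + €9,060 + €56,123 + €23,681 + €55,797 + €10,314 + €9,065 + €33,729 + €53,448 = €301,151 (> €280,000).
Total number of invoices issued: 141 + 45 + 261 + 90 + 202 + 281 + 232 + 207 + 205 = 1,664 (> 1,500).
The test is 'or': at least one threshold is exceeded.

Yes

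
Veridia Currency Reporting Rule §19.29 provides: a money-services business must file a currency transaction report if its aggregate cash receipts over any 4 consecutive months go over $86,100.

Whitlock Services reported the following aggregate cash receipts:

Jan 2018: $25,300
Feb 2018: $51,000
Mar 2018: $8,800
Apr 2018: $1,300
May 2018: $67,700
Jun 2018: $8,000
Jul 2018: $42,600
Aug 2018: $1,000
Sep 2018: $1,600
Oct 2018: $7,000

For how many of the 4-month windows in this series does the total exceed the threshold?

4

Jan 2018–Apr 2018: $25,300 + $51,000 + $8,800 + $1,300 = $86,400 (over)
Feb 2018–May 2018: $51,000 + $8,800 + $1,300 + $67,700 = $128,800 (over)
Mar 2018–Jun 2018: $8,800 + $1,300 + $67,700 + $8,000 = $85,800 (under)
Apr 2018–Jul 2018: $1,300 + $67,700 + $8,000 + $42,600 = $119,600 (over)
May 2018–Aug 2018: $67,700 + $8,000 + $42,600 + $1,000 = $119,300 (over)
Jun 2018–Sep 2018: $8,000 + $42,600 + $1,000 + $1,600 = $53,200 (under)
Jul 2018–Oct 2018: $42,600 + $1,000 + $1,600 + $7,000 = $52,200 (under)
4 windows exceed the threshold.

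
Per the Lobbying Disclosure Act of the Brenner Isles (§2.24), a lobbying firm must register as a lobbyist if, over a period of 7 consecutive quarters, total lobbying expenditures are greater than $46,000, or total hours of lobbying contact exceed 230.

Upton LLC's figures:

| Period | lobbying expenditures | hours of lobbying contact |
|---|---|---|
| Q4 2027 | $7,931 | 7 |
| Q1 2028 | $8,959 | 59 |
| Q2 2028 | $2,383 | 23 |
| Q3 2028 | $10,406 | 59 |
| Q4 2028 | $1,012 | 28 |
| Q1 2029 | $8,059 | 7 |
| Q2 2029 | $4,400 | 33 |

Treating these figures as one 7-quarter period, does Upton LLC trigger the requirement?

Total lobbying expenditures: $7,931 + $8,959 + $2,383 + $10,406 + $1,012 + $8,059 + $4,400 = $43,150 (≤ $46,000).
Total hours of lobbying contact: 7 + 59 + 23 + 59 + 28 + 7 + 33 = 216 (≤ 230).
The test is 'or': neither threshold is exceeded.

No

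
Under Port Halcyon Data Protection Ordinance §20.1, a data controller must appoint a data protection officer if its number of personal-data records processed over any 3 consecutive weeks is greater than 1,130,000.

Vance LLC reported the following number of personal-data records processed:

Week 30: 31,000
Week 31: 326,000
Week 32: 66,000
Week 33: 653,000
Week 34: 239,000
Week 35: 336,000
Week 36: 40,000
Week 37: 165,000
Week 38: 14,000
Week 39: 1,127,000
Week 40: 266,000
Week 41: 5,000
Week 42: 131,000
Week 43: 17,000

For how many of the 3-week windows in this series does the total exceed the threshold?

4

Week 30–Week 32: 31,000 + 326,000 + 66,000 = 423,000 (under)
Week 31–Week 33: 326,000 + 66,000 + 653,000 = 1,045,000 (under)
Week 32–Week 34: 66,000 + 653,000 + 239,000 = 958,000 (under)
Week 33–Week 35: 653,000 + 239,000 + 336,000 = 1,228,000 (over)
Week 34–Week 36: 239,000 + 336,000 + 40,000 = 615,000 (under)
Week 35–Week 37: 336,000 + 40,000 + 165,000 = 541,000 (under)
Week 36–Week 38: 40,000 + 165,000 + 14,000 = 219,000 (under)
Week 37–Week 39: 165,000 + 14,000 + 1,127,000 = 1,306,000 (over)
Week 38–Week 40: 14,000 + 1,127,000 + 266,000 = 1,407,000 (over)
Week 39–Week 41: 1,127,000 + 266,000 + 5,000 = 1,398,000 (over)
Week 40–Week 42: 266,000 + 5,000 + 131,000 = 402,000 (under)
Week 41–Week 43: 5,000 + 131,000 + 17,000 = 153,000 (under)
4 windows exceed the threshold.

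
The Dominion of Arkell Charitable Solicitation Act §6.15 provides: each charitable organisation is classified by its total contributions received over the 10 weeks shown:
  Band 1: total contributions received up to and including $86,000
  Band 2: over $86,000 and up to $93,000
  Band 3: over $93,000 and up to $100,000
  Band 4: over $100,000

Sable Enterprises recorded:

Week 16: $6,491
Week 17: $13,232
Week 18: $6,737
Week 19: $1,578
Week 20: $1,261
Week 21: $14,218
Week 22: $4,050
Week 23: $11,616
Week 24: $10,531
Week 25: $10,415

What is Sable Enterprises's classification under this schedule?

Total contributions received: $6,491 + $13,232 + $6,737 + $1,578 + $1,261 + $14,218 + $4,050 + $11,616 + $10,531 + $10,415 = $80,129.
$80,129 ≤ $86,000, so Band 1 applies.

Band 1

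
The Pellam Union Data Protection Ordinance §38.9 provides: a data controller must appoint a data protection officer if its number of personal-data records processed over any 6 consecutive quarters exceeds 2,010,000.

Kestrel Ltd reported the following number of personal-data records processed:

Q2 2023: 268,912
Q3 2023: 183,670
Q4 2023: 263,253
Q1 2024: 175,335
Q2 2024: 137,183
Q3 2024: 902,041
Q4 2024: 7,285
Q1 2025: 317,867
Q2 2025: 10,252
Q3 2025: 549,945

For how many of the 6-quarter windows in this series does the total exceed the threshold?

Q2 2023–Q3 2024: 268,912 + 183,670 + 263,253 + 175,335 + 137,183 + 902,041 = 1,930,394 (under)
Q3 2023–Q4 2024: 183,670 + 263,253 + 175,335 + 137,183 + 902,041 + 7,285 = 1,668,767 (under)
Q4 2023–Q1 2025: 263,253 + 175,335 + 137,183 + 902,041 + 7,285 + 317,867 = 1,802,964 (under)
Q1 2024–Q2 2025: 175,335 + 137,183 + 902,041 + 7,285 + 317,867 + 10,252 = 1,549,963 (under)
Q2 2024–Q3 2025: 137,183 + 902,041 + 7,285 + 317,867 + 10,252 + 549,945 = 1,924,573 (under)
0 windows exceed the threshold.

0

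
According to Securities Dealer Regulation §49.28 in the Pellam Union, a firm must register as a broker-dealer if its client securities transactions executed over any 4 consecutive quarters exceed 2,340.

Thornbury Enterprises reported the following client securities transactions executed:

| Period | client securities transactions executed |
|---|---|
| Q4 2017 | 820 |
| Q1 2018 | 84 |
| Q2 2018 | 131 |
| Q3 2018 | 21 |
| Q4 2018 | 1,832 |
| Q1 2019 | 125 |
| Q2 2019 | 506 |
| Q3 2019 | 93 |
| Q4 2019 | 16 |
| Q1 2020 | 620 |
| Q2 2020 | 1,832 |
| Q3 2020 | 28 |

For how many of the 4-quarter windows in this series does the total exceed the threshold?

4

Q4 2017–Q3 2018: 820 + 84 + 131 + 21 = 1,056 (under)
Q1 2018–Q4 2018: 84 + 131 + 21 + 1,832 = 2,068 (under)
Q2 2018–Q1 2019: 131 + 21 + 1,832 + 125 = 2,109 (under)
Q3 2018–Q2 2019: 21 + 1,832 + 125 + 506 = 2,484 (over)
Q4 2018–Q3 2019: 1,832 + 125 + 506 + 93 = 2,556 (over)
Q1 2019–Q4 2019: 125 + 506 + 93 + 16 = 740 (under)
Q2 2019–Q1 2020: 506 + 93 + 16 + 620 = 1,235 (under)
Q3 2019–Q2 2020: 93 + 16 + 620 + 1,832 = 2,561 (over)
Q4 2019–Q3 2020: 16 + 620 + 1,832 + 28 = 2,496 (over)
4 windows exceed the threshold.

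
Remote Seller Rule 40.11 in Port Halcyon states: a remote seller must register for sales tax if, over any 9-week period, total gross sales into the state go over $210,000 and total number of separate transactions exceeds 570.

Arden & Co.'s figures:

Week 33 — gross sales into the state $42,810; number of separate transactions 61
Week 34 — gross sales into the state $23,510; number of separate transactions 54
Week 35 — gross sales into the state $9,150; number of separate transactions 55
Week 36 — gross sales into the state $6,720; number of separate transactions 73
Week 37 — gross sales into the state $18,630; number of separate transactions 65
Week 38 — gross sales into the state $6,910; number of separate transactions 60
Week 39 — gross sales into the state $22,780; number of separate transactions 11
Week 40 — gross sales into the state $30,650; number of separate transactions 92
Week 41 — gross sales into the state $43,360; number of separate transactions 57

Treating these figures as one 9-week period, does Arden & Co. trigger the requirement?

No

Total gross sales into the state: $42,810 + $23,510 + $9,150 + $6,720 + $18,630 + $6,910 + $22,780 + $30,650 + $43,360 = $204,520 (≤ $210,000).
Total number of separate transactions: 61 + 54 + 55 + 73 + 65 + 60 + 11 + 92 + 57 = 528 (≤ 570).
The test is 'and': the rule requires both, and at least one is not exceeded.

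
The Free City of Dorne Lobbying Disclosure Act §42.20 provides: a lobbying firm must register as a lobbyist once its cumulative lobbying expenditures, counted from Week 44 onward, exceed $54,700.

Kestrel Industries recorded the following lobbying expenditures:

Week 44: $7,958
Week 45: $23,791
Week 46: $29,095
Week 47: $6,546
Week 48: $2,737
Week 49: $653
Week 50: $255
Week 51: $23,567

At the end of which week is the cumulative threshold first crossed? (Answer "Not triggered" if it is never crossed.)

Through Week 44: $7,958
Through Week 45: $31,749
Through Week 46: $60,844 ← exceeds threshold

Week 46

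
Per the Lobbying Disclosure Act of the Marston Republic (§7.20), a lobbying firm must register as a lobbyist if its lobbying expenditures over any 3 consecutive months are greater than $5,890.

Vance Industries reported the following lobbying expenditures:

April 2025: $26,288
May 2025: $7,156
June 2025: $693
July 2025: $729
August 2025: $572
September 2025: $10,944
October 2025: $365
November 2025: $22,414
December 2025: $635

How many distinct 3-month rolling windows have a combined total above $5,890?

April 2025–June 2025: $26,288 + $7,156 + $693 = $34,137 (over)
May 2025–July 2025: $7,156 + $693 + $729 = $8,578 (over)
June 2025–August 2025: $693 + $729 + $572 = $1,994 (under)
July 2025–September 2025: $729 + $572 + $10,944 = $12,245 (over)
August 2025–October 2025: $572 + $10,944 + $365 = $11,881 (over)
September 2025–November 2025: $10,944 + $365 + $22,414 = $33,723 (over)
October 2025–December 2025: $365 + $22,414 + $635 = $23,414 (over)
6 windows exceed the threshold.

6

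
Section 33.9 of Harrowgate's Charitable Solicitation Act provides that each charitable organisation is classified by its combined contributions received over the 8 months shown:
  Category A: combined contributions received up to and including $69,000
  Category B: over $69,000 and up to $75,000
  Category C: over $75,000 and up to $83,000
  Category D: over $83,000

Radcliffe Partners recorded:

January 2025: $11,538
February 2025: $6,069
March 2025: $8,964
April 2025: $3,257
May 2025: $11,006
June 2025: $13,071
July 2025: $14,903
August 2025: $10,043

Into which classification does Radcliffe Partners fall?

Category C

Combined contributions received: $11,538 + $6,069 + $8,964 + $3,257 + $11,006 + $13,071 + $14,903 + $10,043 = $78,851.
$75,000 < $78,851 ≤ $83,000, so Category C applies.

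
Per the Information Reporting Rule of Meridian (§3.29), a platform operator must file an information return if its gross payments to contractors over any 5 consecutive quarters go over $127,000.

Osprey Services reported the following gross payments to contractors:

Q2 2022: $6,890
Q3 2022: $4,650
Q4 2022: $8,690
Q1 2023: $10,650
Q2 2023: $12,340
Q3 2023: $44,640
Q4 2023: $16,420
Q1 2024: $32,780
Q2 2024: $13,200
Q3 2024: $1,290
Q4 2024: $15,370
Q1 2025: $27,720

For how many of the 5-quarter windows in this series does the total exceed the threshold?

0

Q2 2022–Q2 2023: $6,890 + $4,650 + $8,690 + $10,650 + $12,340 = $43,220 (under)
Q3 2022–Q3 2023: $4,650 + $8,690 + $10,650 + $12,340 + $44,640 = $80,970 (under)
Q4 2022–Q4 2023: $8,690 + $10,650 + $12,340 + $44,640 + $16,420 = $92,740 (under)
Q1 2023–Q1 2024: $10,650 + $12,340 + $44,640 + $16,420 + $32,780 = $116,830 (under)
Q2 2023–Q2 2024: $12,340 + $44,640 + $16,420 + $32,780 + $13,200 = $119,380 (under)
Q3 2023–Q3 2024: $44,640 + $16,420 + $32,780 + $13,200 + $1,290 = $108,330 (under)
Q4 2023–Q4 2024: $16,420 + $32,780 + $13,200 + $1,290 + $15,370 = $79,060 (under)
Q1 2024–Q1 2025: $32,780 + $13,200 + $1,290 + $15,370 + $27,720 = $90,360 (under)
0 windows exceed the threshold.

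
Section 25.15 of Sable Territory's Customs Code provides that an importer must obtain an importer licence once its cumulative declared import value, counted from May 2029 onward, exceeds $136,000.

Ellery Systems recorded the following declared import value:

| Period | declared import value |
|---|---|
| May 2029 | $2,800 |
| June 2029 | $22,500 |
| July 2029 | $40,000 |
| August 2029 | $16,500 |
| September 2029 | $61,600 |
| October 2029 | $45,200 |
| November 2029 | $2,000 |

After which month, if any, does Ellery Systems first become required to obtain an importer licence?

September 2029

Through May 2029: $2,800
Through June 2029: $25,300
Through July 2029: $65,300
Through August 2029: $81,800
Through September 2029: $143,400 ← exceeds threshold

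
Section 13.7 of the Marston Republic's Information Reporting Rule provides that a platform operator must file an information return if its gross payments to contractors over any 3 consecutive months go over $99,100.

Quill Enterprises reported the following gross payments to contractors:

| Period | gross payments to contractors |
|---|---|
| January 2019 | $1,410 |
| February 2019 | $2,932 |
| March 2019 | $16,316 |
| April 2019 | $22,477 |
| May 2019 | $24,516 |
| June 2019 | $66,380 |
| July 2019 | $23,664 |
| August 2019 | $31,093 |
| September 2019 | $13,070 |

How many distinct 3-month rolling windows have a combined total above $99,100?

3

January 2019–March 2019: $1,410 + $2,932 + $16,316 = $20,658 (under)
February 2019–April 2019: $2,932 + $16,316 + $22,477 = $41,725 (under)
March 2019–May 2019: $16,316 + $22,477 + $24,516 = $63,309 (under)
April 2019–June 2019: $22,477 + $24,516 + $66,380 = $113,373 (over)
May 2019–July 2019: $24,516 + $66,380 + $23,664 = $114,560 (over)
June 2019–August 2019: $66,380 + $23,664 + $31,093 = $121,137 (over)
July 2019–September 2019: $23,664 + $31,093 + $13,070 = $67,827 (under)
3 windows exceed the threshold.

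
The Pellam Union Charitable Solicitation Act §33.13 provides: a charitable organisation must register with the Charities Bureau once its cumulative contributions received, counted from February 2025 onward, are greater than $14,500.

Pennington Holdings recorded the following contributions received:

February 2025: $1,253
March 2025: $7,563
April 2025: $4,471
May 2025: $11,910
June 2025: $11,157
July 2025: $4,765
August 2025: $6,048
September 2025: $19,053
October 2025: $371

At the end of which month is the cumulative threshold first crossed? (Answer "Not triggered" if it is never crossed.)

Through February 2025: $1,253
Through March 2025: $8,816
Through April 2025: $13,287
Through May 2025: $25,197 ← exceeds threshold

May 2025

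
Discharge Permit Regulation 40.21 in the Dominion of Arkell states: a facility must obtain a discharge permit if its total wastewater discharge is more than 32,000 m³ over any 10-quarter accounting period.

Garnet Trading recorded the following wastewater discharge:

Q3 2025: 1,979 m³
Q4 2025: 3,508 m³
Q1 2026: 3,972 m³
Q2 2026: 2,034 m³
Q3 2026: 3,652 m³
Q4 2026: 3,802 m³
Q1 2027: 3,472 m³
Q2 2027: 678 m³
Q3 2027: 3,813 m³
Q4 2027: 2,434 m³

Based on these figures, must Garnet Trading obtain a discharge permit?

Total wastewater discharge: 1,979 m³ + 3,508 m³ + 3,972 m³ + 2,034 m³ + 3,652 m³ + 3,802 m³ + 3,472 m³ + 678 m³ + 3,813 m³ + 2,434 m³ = 29,344 m³.
29,344 m³ ≤ 32,000 m³, so the threshold is not exceeded.

No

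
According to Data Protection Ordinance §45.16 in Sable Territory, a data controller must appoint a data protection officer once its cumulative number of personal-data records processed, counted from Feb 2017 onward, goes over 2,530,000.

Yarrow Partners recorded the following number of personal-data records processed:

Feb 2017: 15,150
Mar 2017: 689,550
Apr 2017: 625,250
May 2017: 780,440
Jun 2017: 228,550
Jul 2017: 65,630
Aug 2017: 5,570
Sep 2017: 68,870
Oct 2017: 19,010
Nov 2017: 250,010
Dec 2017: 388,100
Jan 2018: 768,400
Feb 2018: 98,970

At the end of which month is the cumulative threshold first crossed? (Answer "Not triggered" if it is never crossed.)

Through Feb 2017: 15,150
Through Mar 2017: 704,700
Through Apr 2017: 1,329,950
Through May 2017: 2,110,390
Through Jun 2017: 2,338,940
Through Jul 2017: 2,404,570
Through Aug 2017: 2,410,140
Through Sep 2017: 2,479,010
Through Oct 2017: 2,498,020
Through Nov 2017: 2,748,030 ← exceeds threshold

Nov 2017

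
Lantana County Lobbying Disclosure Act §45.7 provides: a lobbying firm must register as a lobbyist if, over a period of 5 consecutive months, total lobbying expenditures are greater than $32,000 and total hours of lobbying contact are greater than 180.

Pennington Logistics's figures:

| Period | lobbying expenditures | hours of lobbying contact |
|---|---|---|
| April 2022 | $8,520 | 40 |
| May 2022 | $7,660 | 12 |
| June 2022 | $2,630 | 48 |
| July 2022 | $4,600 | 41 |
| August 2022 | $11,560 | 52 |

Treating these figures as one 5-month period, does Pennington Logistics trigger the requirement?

Yes

Total lobbying expenditures: $8,520 + $7,660 + $2,630 + $4,600 + $11,560 = $34,970 (> $32,000).
Total hours of lobbying contact: 40 + 12 + 48 + 41 + 52 = 193 (> 180).
The test is 'and': both thresholds are exceeded.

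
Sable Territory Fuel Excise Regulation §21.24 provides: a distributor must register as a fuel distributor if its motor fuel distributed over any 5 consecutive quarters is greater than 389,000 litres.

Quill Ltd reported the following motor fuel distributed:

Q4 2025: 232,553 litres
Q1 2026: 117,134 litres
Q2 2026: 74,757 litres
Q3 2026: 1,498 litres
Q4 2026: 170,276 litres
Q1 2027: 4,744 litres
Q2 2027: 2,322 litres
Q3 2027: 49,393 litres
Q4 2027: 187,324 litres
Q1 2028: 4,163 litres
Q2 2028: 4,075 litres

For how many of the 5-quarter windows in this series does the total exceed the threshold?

Q4 2025–Q4 2026: 232,553 litres + 117,134 litres + 74,757 litres + 1,498 litres + 170,276 litres = 596,218 litres (over)
Q1 2026–Q1 2027: 117,134 litres + 74,757 litres + 1,498 litres + 170,276 litres + 4,744 litres = 368,409 litres (under)
Q2 2026–Q2 2027: 74,757 litres + 1,498 litres + 170,276 litres + 4,744 litres + 2,322 litres = 253,597 litres (under)
Q3 2026–Q3 2027: 1,498 litres + 170,276 litres + 4,744 litres + 2,322 litres + 49,393 litres = 228,233 litres (under)
Q4 2026–Q4 2027: 170,276 litres + 4,744 litres + 2,322 litres + 49,393 litres + 187,324 litres = 414,059 litres (over)
Q1 2027–Q1 2028: 4,744 litres + 2,322 litres + 49,393 litres + 187,324 litres + 4,163 litres = 247,946 litres (under)
Q2 2027–Q2 2028: 2,322 litres + 49,393 litres + 187,324 litres + 4,163 litres + 4,075 litres = 247,277 litres (under)
2 windows exceed the threshold.

2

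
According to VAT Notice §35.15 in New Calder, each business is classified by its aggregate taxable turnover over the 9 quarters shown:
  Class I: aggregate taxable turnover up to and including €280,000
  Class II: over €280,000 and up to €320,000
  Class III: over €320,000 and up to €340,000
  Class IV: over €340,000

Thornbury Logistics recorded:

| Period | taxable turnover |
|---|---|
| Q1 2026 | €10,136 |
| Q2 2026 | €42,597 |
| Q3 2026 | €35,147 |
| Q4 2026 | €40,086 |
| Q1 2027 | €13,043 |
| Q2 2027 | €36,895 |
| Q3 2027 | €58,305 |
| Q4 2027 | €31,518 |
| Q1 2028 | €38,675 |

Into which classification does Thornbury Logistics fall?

Aggregate taxable turnover: €10,136 + €42,597 + €35,147 + €40,086 + €13,043 + €36,895 + €58,305 + €31,518 + €38,675 = €306,402.
€280,000 < €306,402 ≤ €320,000, so Class II applies.

Class II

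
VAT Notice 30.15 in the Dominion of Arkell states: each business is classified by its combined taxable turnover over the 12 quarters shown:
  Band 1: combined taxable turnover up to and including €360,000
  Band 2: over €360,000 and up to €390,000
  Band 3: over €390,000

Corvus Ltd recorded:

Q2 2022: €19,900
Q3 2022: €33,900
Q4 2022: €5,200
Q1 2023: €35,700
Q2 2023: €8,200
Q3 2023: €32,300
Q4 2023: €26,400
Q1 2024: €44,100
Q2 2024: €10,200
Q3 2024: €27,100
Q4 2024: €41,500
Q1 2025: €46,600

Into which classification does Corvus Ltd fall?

Combined taxable turnover: €19,900 + €33,900 + €5,200 + €35,700 + €8,200 + €32,300 + €26,400 + €44,100 + €10,200 + €27,100 + €41,500 + €46,600 = €331,100.
€331,100 ≤ €360,000, so Band 1 applies.

Band 1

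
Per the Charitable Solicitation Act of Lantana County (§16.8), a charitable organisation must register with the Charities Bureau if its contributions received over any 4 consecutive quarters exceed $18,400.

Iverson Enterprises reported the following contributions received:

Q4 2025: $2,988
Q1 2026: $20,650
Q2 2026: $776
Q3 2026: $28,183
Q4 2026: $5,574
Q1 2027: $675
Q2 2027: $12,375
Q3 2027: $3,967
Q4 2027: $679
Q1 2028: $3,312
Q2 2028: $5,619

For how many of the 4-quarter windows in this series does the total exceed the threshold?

Q4 2025–Q3 2026: $2,988 + $20,650 + $776 + $28,183 = $52,597 (over)
Q1 2026–Q4 2026: $20,650 + $776 + $28,183 + $5,574 = $55,183 (over)
Q2 2026–Q1 2027: $776 + $28,183 + $5,574 + $675 = $35,208 (over)
Q3 2026–Q2 2027: $28,183 + $5,574 + $675 + $12,375 = $46,807 (over)
Q4 2026–Q3 2027: $5,574 + $675 + $12,375 + $3,967 = $22,591 (over)
Q1 2027–Q4 2027: $675 + $12,375 + $3,967 + $679 = $17,696 (under)
Q2 2027–Q1 2028: $12,375 + $3,967 + $679 + $3,312 = $20,333 (over)
Q3 2027–Q2 2028: $3,967 + $679 + $3,312 + $5,619 = $13,577 (under)
6 windows exceed the threshold.

6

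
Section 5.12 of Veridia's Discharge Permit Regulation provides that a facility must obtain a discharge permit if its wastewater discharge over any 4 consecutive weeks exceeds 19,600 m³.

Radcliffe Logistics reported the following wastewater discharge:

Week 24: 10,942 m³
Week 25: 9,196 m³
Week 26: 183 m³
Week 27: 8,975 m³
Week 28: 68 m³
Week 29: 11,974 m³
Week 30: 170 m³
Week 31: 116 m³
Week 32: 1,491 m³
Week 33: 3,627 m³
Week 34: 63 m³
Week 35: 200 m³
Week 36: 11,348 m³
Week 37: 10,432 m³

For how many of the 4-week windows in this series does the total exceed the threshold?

Week 24–Week 27: 10,942 m³ + 9,196 m³ + 183 m³ + 8,975 m³ = 29,296 m³ (over)
Week 25–Week 28: 9,196 m³ + 183 m³ + 8,975 m³ + 68 m³ = 18,422 m³ (under)
Week 26–Week 29: 183 m³ + 8,975 m³ + 68 m³ + 11,974 m³ = 21,200 m³ (over)
Week 27–Week 30: 8,975 m³ + 68 m³ + 11,974 m³ + 170 m³ = 21,187 m³ (over)
Week 28–Week 31: 68 m³ + 11,974 m³ + 170 m³ + 116 m³ = 12,328 m³ (under)
Week 29–Week 32: 11,974 m³ + 170 m³ + 116 m³ + 1,491 m³ = 13,751 m³ (under)
Week 30–Week 33: 170 m³ + 116 m³ + 1,491 m³ + 3,627 m³ = 5,404 m³ (under)
Week 31–Week 34: 116 m³ + 1,491 m³ + 3,627 m³ + 63 m³ = 5,297 m³ (under)
Week 32–Week 35: 1,491 m³ + 3,627 m³ + 63 m³ + 200 m³ = 5,381 m³ (under)
Week 33–Week 36: 3,627 m³ + 63 m³ + 200 m³ + 11,348 m³ = 15,238 m³ (under)
Week 34–Week 37: 63 m³ + 200 m³ + 11,348 m³ + 10,432 m³ = 22,043 m³ (over)
4 windows exceed the threshold.

4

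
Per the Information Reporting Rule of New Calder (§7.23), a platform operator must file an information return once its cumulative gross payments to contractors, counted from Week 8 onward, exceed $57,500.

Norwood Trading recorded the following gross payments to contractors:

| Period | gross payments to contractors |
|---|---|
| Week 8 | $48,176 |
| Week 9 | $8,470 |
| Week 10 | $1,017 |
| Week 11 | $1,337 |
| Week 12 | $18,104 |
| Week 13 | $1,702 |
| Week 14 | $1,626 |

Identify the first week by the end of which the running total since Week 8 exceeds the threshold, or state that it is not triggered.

Week 10

Through Week 8: $48,176
Through Week 9: $56,646
Through Week 10: $57,663 ← exceeds threshold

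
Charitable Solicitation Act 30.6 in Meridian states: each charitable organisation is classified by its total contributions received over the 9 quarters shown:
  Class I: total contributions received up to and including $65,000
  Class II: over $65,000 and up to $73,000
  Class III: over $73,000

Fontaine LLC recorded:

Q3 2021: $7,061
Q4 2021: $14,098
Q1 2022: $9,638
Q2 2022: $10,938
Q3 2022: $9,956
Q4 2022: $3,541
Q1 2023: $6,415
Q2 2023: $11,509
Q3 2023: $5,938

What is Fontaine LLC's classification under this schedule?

Total contributions received: $7,061 + $14,098 + $9,638 + $10,938 + $9,956 + $3,541 + $6,415 + $11,509 + $5,938 = $79,094.
$79,094 > $73,000, so Class III applies.

Class III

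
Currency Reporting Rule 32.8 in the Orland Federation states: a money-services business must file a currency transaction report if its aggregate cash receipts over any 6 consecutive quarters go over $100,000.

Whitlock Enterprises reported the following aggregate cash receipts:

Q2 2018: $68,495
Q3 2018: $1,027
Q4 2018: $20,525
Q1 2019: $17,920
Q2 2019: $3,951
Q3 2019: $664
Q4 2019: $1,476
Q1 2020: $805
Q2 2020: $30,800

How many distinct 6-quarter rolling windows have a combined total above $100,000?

Q2 2018–Q3 2019: $68,495 + $1,027 + $20,525 + $17,920 + $3,951 + $664 = $112,582 (over)
Q3 2018–Q4 2019: $1,027 + $20,525 + $17,920 + $3,951 + $664 + $1,476 = $45,563 (under)
Q4 2018–Q1 2020: $20,525 + $17,920 + $3,951 + $664 + $1,476 + $805 = $45,341 (under)
Q1 2019–Q2 2020: $17,920 + $3,951 + $664 + $1,476 + $805 + $30,800 = $55,616 (under)
1 window exceeds the threshold.

1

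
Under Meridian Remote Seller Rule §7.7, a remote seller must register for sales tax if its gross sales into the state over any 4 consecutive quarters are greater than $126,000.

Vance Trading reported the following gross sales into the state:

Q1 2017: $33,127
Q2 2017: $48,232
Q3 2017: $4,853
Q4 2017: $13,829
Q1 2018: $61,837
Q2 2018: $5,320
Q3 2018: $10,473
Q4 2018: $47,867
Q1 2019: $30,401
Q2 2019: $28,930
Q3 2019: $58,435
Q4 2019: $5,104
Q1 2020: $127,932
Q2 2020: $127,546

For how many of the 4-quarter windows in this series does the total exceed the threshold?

4

Q1 2017–Q4 2017: $33,127 + $48,232 + $4,853 + $13,829 = $100,041 (under)
Q2 2017–Q1 2018: $48,232 + $4,853 + $13,829 + $61,837 = $128,751 (over)
Q3 2017–Q2 2018: $4,853 + $13,829 + $61,837 + $5,320 = $85,839 (under)
Q4 2017–Q3 2018: $13,829 + $61,837 + $5,320 + $10,473 = $91,459 (under)
Q1 2018–Q4 2018: $61,837 + $5,320 + $10,473 + $47,867 = $125,497 (under)
Q2 2018–Q1 2019: $5,320 + $10,473 + $47,867 + $30,401 = $94,061 (under)
Q3 2018–Q2 2019: $10,473 + $47,867 + $30,401 + $28,930 = $117,671 (under)
Q4 2018–Q3 2019: $47,867 + $30,401 + $28,930 + $58,435 = $165,633 (over)
Q1 2019–Q4 2019: $30,401 + $28,930 + $58,435 + $5,104 = $122,870 (under)
Q2 2019–Q1 2020: $28,930 + $58,435 + $5,104 + $127,932 = $220,401 (over)
Q3 2019–Q2 2020: $58,435 + $5,104 + $127,932 + $127,546 = $319,017 (over)
4 windows exceed the threshold.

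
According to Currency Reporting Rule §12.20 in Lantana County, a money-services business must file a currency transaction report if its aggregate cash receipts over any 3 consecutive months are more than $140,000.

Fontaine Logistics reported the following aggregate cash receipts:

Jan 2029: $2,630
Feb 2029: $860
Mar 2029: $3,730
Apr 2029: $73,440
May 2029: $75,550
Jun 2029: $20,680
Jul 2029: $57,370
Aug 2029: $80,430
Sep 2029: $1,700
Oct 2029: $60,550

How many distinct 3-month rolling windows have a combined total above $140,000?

Jan 2029–Mar 2029: $2,630 + $860 + $3,730 = $7,220 (under)
Feb 2029–Apr 2029: $860 + $3,730 + $73,440 = $78,030 (under)
Mar 2029–May 2029: $3,730 + $73,440 + $75,550 = $152,720 (over)
Apr 2029–Jun 2029: $73,440 + $75,550 + $20,680 = $169,670 (over)
May 2029–Jul 2029: $75,550 + $20,680 + $57,370 = $153,600 (over)
Jun 2029–Aug 2029: $20,680 + $57,370 + $80,430 = $158,480 (over)
Jul 2029–Sep 2029: $57,370 + $80,430 + $1,700 = $139,500 (under)
Aug 2029–Oct 2029: $80,430 + $1,700 + $60,550 = $142,680 (over)
5 windows exceed the threshold.

5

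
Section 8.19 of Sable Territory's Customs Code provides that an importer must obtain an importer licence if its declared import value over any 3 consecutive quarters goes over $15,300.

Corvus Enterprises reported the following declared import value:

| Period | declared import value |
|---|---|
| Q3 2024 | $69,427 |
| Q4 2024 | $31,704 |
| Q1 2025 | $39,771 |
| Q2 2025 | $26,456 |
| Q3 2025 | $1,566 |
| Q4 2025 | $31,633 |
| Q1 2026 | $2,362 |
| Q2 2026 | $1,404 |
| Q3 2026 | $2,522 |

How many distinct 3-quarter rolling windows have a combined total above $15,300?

Q3 2024–Q1 2025: $69,427 + $31,704 + $39,771 = $140,902 (over)
Q4 2024–Q2 2025: $31,704 + $39,771 + $26,456 = $97,931 (over)
Q1 2025–Q3 2025: $39,771 + $26,456 + $1,566 = $67,793 (over)
Q2 2025–Q4 2025: $26,456 + $1,566 + $31,633 = $59,655 (over)
Q3 2025–Q1 2026: $1,566 + $31,633 + $2,362 = $35,561 (over)
Q4 2025–Q2 2026: $31,633 + $2,362 + $1,404 = $35,399 (over)
Q1 2026–Q3 2026: $2,362 + $1,404 + $2,522 = $6,288 (under)
6 windows exceed the threshold.

6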